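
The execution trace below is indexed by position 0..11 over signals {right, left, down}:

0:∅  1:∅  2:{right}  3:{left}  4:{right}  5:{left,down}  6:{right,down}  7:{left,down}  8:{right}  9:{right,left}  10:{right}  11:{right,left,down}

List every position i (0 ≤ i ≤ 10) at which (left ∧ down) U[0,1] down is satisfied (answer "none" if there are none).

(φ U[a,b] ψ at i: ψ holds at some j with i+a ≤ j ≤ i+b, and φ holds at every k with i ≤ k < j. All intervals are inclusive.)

Evaluate at each i in [0,10]:
  i=0: ✗ (no rhs in [0,1])
  i=1: ✗ (no rhs in [1,2])
  i=2: ✗ (no rhs in [2,3])
  i=3: ✗ (no rhs in [3,4])
  i=4: ✗ (lhs fails at k=4 before rhs at j=5)
  i=5: ✓ (rhs at j=5)
  i=6: ✓ (rhs at j=6)
  i=7: ✓ (rhs at j=7)
  i=8: ✗ (no rhs in [8,9])
  i=9: ✗ (no rhs in [9,10])
  i=10: ✗ (lhs fails at k=10 before rhs at j=11)

5, 6, 7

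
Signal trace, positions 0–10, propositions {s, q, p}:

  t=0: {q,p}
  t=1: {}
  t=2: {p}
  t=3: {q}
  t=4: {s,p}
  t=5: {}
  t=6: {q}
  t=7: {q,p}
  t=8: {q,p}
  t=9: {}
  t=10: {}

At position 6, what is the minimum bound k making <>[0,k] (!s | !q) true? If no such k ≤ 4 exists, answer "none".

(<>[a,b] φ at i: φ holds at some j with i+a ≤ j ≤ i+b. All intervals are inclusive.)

0

Scan j = 6,7,… for (!s | !q):
  j=6: holds
First hit at j=6, so smallest k = 6-6 = 0.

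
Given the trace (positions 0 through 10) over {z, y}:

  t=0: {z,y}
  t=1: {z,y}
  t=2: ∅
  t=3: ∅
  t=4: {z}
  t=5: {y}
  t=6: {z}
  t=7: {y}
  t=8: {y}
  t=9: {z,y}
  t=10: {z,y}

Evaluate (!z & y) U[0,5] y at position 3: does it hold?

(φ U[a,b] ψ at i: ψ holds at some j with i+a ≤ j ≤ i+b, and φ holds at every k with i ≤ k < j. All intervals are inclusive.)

Need some j in [3,8] with y, and (!z & y) at every k in [3,j-1].
  j=3: y false.
  j=4: y false.
  j=5: y holds, but (!z & y) fails at k=3 → not this j.
  j=6: y false.
  j=7: y holds, but (!z & y) fails at k=3 → not this j.
  j=8: y holds, but (!z & y) fails at k=3 → not this j.
No j in the window works → until fails.

False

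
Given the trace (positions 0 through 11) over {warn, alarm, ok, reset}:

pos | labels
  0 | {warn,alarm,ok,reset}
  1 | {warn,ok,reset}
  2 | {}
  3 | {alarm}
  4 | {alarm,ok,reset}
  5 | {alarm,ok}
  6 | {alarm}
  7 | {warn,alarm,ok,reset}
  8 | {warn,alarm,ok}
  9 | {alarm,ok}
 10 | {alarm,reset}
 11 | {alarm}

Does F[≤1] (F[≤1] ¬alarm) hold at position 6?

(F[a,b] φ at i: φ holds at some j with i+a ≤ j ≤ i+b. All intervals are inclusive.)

Does not hold

Check F[≤1] ¬alarm at each j in [6,7]:
  j=6: fails (none in [6,7])
  j=7: fails (none in [7,8])
No position in the window satisfies it → formula fails.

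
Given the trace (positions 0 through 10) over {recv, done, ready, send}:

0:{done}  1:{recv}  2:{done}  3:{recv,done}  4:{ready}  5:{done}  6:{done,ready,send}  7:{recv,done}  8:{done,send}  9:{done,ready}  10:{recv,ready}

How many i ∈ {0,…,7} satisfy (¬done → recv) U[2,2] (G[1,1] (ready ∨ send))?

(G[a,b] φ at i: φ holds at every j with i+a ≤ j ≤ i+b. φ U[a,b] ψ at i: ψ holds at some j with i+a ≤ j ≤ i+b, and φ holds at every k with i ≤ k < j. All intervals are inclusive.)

Evaluate at each i in [0,7]:
  i=0: ✗ (no rhs in [2,2])
  i=1: ✓ (rhs at j=3; lhs holds on [1,2])
  i=2: ✗ (no rhs in [4,4])
  i=3: ✗ (lhs fails at k=4 before rhs at j=5)
  i=4: ✗ (no rhs in [6,6])
  i=5: ✓ (rhs at j=7; lhs holds on [5,6])
  i=6: ✓ (rhs at j=8; lhs holds on [6,7])
  i=7: ✓ (rhs at j=9; lhs holds on [7,8])
Positions where it holds: {1, 5, 6, 7} → 4.

4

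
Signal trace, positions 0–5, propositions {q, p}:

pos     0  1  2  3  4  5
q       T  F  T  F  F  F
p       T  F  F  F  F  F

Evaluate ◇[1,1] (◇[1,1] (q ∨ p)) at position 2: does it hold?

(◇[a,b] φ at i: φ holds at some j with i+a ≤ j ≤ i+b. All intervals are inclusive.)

False

Check ◇[1,1] (q ∨ p) at each j in [3,3]:
  j=3: fails (none in [4,4])
No position in the window satisfies it → formula fails.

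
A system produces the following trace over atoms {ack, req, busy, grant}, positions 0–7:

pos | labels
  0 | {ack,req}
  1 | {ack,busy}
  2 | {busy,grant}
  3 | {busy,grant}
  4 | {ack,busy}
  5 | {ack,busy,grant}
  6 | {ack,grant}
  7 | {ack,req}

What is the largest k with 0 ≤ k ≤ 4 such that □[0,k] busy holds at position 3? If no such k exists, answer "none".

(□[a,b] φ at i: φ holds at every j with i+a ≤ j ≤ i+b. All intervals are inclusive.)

busy must hold from j=3 onward; find where it first fails.
  j=3: holds
  j=4: holds
  j=5: holds
  j=6: fails
Holds on [3,5], so largest k = 2.

2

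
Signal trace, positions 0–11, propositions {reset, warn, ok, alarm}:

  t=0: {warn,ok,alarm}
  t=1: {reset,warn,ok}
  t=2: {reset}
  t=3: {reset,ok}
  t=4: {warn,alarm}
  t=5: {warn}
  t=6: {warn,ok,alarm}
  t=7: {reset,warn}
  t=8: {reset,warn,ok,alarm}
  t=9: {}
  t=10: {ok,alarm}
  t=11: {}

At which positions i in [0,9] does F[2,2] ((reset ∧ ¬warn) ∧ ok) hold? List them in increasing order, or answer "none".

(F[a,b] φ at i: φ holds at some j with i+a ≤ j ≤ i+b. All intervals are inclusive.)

Evaluate at each i in [0,9]:
  i=0: ✗ (none in [2,2])
  i=1: ✓ (witness j=3)
  i=2: ✗ (none in [4,4])
  i=3: ✗ (none in [5,5])
  i=4: ✗ (none in [6,6])
  i=5: ✗ (none in [7,7])
  i=6: ✗ (none in [8,8])
  i=7: ✗ (none in [9,9])
  i=8: ✗ (none in [10,10])
  i=9: ✗ (none in [11,11])

1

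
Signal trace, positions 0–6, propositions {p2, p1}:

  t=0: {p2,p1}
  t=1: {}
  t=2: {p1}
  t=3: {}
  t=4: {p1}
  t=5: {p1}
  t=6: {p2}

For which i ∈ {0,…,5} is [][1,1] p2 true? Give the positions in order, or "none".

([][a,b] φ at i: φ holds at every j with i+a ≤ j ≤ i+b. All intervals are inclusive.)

Evaluate at each i in [0,5]:
  i=0: ✗ (fails at j=1)
  i=1: ✗ (fails at j=2)
  i=2: ✗ (fails at j=3)
  i=3: ✗ (fails at j=4)
  i=4: ✗ (fails at j=5)
  i=5: ✓ (all of [6,6])

5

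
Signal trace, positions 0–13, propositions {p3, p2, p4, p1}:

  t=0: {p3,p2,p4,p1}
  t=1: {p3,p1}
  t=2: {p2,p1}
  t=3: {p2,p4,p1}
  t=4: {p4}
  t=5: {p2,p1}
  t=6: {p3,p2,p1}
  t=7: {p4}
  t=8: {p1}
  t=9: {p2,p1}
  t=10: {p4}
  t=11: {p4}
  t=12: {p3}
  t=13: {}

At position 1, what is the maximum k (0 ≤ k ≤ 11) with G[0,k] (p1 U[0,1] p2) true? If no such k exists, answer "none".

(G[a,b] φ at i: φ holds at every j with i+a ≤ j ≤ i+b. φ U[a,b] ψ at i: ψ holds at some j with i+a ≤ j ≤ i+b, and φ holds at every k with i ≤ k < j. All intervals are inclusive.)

2

(p1 U[0,1] p2) must hold from j=1 onward; find where it first fails.
  j=1: holds
  j=2: holds
  j=3: holds
  j=4: fails
Holds on [1,3], so largest k = 2.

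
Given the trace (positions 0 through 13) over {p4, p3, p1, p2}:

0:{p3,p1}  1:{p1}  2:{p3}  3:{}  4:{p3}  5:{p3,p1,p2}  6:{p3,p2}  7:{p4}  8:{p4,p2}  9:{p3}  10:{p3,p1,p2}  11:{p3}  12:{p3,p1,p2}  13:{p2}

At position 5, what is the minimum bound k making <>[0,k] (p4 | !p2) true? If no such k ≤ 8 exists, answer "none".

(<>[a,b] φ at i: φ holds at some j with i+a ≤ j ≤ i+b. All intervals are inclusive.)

2

Scan j = 5,6,… for (p4 | !p2):
  j=5: fails
  j=6: fails
  j=7: holds
First hit at j=7, so smallest k = 7-5 = 2.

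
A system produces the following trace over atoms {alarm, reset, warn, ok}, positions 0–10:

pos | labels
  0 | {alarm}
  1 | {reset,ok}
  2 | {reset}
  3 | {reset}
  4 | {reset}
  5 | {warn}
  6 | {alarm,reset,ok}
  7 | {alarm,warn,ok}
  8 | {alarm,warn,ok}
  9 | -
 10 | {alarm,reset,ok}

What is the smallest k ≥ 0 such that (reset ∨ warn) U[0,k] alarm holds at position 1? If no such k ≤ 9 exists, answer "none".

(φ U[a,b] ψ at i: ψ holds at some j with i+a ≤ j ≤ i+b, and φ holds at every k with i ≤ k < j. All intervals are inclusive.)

Need earliest j ≥ 1 with alarm, and (reset ∨ warn) at every k in [1,j-1].
  j=1: rhs fails.
  j=2: rhs fails.
  j=3: rhs fails.
  j=4: rhs fails.
  j=5: rhs fails.
  j=6: rhs holds; lhs holds on [1,5]. k = 5.

5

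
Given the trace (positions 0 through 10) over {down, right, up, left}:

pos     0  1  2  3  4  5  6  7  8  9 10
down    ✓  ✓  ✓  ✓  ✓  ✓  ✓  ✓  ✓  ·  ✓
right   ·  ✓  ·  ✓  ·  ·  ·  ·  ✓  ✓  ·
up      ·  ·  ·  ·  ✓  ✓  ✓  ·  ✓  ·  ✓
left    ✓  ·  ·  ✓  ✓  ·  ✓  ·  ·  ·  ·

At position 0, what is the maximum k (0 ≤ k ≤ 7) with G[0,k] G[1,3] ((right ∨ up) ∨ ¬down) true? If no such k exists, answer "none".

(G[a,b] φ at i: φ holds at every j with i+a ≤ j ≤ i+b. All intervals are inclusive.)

G[1,3] ((right ∨ up) ∨ ¬down) must hold from j=0 onward; find where it first fails.
  j=0: fails → no k works.

none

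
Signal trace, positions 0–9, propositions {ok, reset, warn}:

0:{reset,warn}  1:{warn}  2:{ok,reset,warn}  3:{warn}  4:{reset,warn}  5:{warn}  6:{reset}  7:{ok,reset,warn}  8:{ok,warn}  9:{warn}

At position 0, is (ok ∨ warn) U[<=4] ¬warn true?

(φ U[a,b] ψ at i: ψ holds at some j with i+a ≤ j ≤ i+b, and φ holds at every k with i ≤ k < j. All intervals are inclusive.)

Does not hold

Need some j in [0,4] with ¬warn, and (ok ∨ warn) at every k in [0,j-1].
  j=0: ¬warn false.
  j=1: ¬warn false.
  j=2: ¬warn false.
  j=3: ¬warn false.
  j=4: ¬warn false.
No j in the window works → until fails.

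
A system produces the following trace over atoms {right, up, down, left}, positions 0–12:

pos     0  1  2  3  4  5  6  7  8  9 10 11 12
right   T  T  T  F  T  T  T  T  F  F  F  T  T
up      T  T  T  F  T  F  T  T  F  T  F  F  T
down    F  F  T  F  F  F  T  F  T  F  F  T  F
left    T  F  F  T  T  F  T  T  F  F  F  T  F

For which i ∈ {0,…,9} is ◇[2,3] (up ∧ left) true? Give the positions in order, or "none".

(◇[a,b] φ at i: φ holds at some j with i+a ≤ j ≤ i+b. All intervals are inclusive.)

Evaluate at each i in [0,9]:
  i=0: ✗ (none in [2,3])
  i=1: ✓ (witness j=4)
  i=2: ✓ (witness j=4)
  i=3: ✓ (witness j=6)
  i=4: ✓ (witness j=6)
  i=5: ✓ (witness j=7)
  i=6: ✗ (none in [8,9])
  i=7: ✗ (none in [9,10])
  i=8: ✗ (none in [10,11])
  i=9: ✗ (none in [11,12])

1, 2, 3, 4, 5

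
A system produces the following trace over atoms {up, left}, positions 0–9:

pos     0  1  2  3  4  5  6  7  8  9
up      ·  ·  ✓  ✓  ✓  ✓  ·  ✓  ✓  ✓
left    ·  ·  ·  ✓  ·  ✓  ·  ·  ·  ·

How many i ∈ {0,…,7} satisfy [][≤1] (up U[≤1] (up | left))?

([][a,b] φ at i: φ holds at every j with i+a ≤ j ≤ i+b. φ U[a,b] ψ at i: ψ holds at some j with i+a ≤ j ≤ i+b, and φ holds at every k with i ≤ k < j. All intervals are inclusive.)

4

Evaluate at each i in [0,7]:
  i=0: ✗ (fails at j=0)
  i=1: ✗ (fails at j=1)
  i=2: ✓ (all of [2,3])
  i=3: ✓ (all of [3,4])
  i=4: ✓ (all of [4,5])
  i=5: ✗ (fails at j=6)
  i=6: ✗ (fails at j=6)
  i=7: ✓ (all of [7,8])
Positions where it holds: {2, 3, 4, 7} → 4.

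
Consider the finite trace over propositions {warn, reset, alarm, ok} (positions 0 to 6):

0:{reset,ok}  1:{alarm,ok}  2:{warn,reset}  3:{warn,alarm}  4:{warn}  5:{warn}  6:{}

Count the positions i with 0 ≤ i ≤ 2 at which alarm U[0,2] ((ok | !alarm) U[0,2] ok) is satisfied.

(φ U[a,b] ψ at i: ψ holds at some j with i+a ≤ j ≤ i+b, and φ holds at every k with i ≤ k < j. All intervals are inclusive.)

Evaluate at each i in [0,2]:
  i=0: ✓ (rhs at j=0)
  i=1: ✓ (rhs at j=1)
  i=2: ✗ (no rhs in [2,4])
Positions where it holds: {0, 1} → 2.

2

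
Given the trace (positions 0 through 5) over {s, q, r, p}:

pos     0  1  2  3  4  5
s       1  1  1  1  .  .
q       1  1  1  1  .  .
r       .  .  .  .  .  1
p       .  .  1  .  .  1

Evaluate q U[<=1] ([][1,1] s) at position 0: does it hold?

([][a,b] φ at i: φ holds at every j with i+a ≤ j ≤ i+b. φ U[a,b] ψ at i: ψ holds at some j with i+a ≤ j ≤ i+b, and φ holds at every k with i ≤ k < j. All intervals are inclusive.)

Need some j in [0,1] with [][1,1] s, and q at every k in [0,j-1].
  j=0: [][1,1] s holds; no prefix to check → satisfied.

Yes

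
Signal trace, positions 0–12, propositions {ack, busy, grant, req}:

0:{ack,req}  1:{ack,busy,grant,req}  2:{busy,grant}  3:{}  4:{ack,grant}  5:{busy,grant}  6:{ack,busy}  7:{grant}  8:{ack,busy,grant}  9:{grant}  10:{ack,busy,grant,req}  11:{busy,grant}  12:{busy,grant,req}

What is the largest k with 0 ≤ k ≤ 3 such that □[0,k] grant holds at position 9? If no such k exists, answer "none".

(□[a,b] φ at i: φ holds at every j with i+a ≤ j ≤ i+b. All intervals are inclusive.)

grant must hold from j=9 onward; find where it first fails.
  j=9: holds
  j=10: holds
  j=11: holds
  j=12: holds
Holds through j=12; largest k = 3.

3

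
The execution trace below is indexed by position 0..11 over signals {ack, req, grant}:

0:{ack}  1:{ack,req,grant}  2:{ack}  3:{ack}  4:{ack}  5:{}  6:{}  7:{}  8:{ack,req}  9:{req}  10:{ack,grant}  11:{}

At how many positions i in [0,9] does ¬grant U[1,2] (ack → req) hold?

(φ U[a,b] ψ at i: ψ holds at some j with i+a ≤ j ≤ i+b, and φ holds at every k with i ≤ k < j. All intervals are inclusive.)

Evaluate at each i in [0,9]:
  i=0: ✓ (rhs at j=1; lhs holds on [0,0])
  i=1: ✗ (no rhs in [2,3])
  i=2: ✗ (no rhs in [3,4])
  i=3: ✓ (rhs at j=5; lhs holds on [3,4])
  i=4: ✓ (rhs at j=5; lhs holds on [4,4])
  i=5: ✓ (rhs at j=6; lhs holds on [5,5])
  i=6: ✓ (rhs at j=7; lhs holds on [6,6])
  i=7: ✓ (rhs at j=8; lhs holds on [7,7])
  i=8: ✓ (rhs at j=9; lhs holds on [8,8])
  i=9: ✗ (lhs fails at k=10 before rhs at j=11)
Positions where it holds: {0, 3, 4, 5, 6, 7, 8} → 7.

7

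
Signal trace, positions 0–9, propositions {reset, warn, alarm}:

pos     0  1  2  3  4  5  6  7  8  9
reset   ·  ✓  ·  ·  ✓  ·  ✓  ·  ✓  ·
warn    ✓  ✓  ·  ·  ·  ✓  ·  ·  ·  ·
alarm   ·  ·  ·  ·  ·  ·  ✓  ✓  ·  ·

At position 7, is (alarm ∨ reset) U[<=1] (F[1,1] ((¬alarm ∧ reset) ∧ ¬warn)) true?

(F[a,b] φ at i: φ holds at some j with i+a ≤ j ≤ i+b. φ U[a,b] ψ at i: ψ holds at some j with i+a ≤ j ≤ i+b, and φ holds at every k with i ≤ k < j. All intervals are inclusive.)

Need some j in [7,8] with F[1,1] ((¬alarm ∧ reset) ∧ ¬warn), and (alarm ∨ reset) at every k in [7,j-1].
  j=7: F[1,1] ((¬alarm ∧ reset) ∧ ¬warn) holds; no prefix to check → satisfied.

Yes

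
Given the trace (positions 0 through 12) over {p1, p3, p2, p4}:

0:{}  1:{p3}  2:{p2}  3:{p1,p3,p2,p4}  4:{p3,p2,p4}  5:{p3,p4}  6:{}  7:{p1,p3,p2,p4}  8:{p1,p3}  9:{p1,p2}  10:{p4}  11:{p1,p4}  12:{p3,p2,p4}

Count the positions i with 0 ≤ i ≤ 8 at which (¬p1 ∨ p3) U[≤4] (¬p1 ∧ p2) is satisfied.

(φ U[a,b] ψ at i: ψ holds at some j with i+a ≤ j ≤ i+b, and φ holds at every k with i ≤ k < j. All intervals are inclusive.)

5

Evaluate at each i in [0,8]:
  i=0: ✓ (rhs at j=2; lhs holds on [0,1])
  i=1: ✓ (rhs at j=2; lhs holds on [1,1])
  i=2: ✓ (rhs at j=2)
  i=3: ✓ (rhs at j=4; lhs holds on [3,3])
  i=4: ✓ (rhs at j=4)
  i=5: ✗ (no rhs in [5,9])
  i=6: ✗ (no rhs in [6,10])
  i=7: ✗ (no rhs in [7,11])
  i=8: ✗ (lhs fails at k=9 before rhs at j=12)
Positions where it holds: {0, 1, 2, 3, 4} → 5.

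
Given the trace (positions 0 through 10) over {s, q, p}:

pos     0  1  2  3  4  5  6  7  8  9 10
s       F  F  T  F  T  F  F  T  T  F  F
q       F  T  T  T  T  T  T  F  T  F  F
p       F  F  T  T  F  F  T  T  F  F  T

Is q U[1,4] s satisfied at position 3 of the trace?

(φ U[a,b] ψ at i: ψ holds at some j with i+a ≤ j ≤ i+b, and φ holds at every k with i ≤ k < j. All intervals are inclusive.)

True

Need some j in [4,7] with s, and q at every k in [3,j-1].
  j=4: s holds; q holds at every k in [3,3] → satisfied.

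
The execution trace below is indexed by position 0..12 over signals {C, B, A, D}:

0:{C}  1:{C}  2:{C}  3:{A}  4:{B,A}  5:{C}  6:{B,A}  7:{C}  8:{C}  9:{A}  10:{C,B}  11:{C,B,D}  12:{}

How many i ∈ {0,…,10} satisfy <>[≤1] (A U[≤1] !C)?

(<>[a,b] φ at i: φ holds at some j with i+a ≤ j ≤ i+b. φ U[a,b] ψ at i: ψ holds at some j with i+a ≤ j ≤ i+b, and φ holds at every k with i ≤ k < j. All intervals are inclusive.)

7

Evaluate at each i in [0,10]:
  i=0: ✗ (none in [0,1])
  i=1: ✗ (none in [1,2])
  i=2: ✓ (witness j=3)
  i=3: ✓ (witness j=3)
  i=4: ✓ (witness j=4)
  i=5: ✓ (witness j=6)
  i=6: ✓ (witness j=6)
  i=7: ✗ (none in [7,8])
  i=8: ✓ (witness j=9)
  i=9: ✓ (witness j=9)
  i=10: ✗ (none in [10,11])
Positions where it holds: {2, 3, 4, 5, 6, 8, 9} → 7.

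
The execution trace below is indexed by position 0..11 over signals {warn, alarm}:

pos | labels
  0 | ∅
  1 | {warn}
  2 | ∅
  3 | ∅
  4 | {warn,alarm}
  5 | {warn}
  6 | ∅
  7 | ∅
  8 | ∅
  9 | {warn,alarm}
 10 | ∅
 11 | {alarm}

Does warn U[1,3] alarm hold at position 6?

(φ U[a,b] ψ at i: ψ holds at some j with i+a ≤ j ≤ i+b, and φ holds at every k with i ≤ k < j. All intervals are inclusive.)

Need some j in [7,9] with alarm, and warn at every k in [6,j-1].
  j=7: alarm false.
  j=8: alarm false.
  j=9: alarm holds, but warn fails at k=6 → not this j.
No j in the window works → until fails.

Does not hold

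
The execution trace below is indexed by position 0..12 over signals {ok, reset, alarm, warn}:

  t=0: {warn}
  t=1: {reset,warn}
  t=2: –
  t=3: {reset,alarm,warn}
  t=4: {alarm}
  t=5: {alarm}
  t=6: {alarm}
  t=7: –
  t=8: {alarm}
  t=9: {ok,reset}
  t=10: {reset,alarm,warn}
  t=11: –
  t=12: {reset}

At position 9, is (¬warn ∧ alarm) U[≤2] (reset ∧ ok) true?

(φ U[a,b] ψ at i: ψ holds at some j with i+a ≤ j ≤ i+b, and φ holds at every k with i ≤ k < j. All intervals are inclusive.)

Holds

Need some j in [9,11] with (reset ∧ ok), and (¬warn ∧ alarm) at every k in [9,j-1].
  j=9: (reset ∧ ok) holds; no prefix to check → satisfied.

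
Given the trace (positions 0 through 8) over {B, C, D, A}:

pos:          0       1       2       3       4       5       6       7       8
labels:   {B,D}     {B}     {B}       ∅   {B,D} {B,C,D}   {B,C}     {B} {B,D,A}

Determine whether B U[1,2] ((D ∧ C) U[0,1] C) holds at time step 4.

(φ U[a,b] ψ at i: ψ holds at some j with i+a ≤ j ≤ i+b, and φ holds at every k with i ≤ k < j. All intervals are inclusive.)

Yes

Need some j in [5,6] with ((D ∧ C) U[0,1] C), and B at every k in [4,j-1].
  j=5: ((D ∧ C) U[0,1] C) holds; B holds at every k in [4,4] → satisfied.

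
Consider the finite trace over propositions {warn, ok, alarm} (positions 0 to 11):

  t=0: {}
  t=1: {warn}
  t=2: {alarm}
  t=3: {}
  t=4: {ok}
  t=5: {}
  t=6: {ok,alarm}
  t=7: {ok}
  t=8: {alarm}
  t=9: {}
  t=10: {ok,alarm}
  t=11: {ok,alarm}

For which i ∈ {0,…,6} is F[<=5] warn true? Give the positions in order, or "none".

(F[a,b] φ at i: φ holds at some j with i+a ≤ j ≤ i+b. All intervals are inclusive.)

Evaluate at each i in [0,6]:
  i=0: ✓ (witness j=1)
  i=1: ✓ (witness j=1)
  i=2: ✗ (none in [2,7])
  i=3: ✗ (none in [3,8])
  i=4: ✗ (none in [4,9])
  i=5: ✗ (none in [5,10])
  i=6: ✗ (none in [6,11])

0, 1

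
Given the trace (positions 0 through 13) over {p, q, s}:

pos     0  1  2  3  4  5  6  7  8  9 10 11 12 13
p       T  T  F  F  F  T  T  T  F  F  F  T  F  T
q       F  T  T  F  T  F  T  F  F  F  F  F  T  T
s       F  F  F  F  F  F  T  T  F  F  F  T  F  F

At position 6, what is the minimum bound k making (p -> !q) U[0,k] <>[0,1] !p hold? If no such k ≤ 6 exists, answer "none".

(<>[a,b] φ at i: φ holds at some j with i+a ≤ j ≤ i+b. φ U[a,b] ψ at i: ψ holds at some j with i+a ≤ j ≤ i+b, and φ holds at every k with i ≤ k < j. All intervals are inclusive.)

Need earliest j ≥ 6 with <>[0,1] !p, and (p -> !q) at every k in [6,j-1].
  j=6: rhs fails.
  j=7: rhs holds but lhs fails at k=6.
  j=8: rhs holds but lhs fails at k=6.
  j=9: rhs holds but lhs fails at k=6.
  j=10: rhs holds but lhs fails at k=6.
  j=11: rhs holds but lhs fails at k=6.
  j=12: rhs holds but lhs fails at k=6.
No witness within the range → none.

none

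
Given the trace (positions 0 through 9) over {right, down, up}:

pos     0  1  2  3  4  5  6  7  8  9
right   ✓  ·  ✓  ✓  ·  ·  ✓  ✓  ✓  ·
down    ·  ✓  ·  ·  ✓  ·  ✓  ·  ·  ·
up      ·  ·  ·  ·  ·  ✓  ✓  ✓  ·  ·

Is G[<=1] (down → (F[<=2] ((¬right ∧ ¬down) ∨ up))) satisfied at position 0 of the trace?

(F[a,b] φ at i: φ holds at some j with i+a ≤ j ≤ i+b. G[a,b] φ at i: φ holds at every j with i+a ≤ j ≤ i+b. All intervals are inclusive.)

Check (down → (F[<=2] ((¬right ∧ ¬down) ∨ up))) at every j in [0,1]:
  j=0: antecedent false → ✓
  j=1: antecedent true; consequent fails (none in [1,3]) → ✗
Fails at j=1 → formula fails.

False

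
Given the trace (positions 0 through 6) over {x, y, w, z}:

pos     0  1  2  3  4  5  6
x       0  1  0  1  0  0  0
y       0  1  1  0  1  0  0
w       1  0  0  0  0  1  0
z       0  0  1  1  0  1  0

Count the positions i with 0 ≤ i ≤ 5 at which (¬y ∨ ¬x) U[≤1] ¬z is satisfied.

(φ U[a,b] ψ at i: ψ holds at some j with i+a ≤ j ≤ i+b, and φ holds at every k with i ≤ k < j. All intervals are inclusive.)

Evaluate at each i in [0,5]:
  i=0: ✓ (rhs at j=0)
  i=1: ✓ (rhs at j=1)
  i=2: ✗ (no rhs in [2,3])
  i=3: ✓ (rhs at j=4; lhs holds on [3,3])
  i=4: ✓ (rhs at j=4)
  i=5: ✓ (rhs at j=6; lhs holds on [5,5])
Positions where it holds: {0, 1, 3, 4, 5} → 5.

5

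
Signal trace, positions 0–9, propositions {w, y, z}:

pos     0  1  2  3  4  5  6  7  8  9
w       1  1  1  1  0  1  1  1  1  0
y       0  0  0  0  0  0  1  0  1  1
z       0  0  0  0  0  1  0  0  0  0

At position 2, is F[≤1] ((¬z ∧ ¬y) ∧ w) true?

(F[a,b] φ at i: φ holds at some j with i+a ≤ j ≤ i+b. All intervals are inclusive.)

Yes

Check ((¬z ∧ ¬y) ∧ w) at each j in [2,3]:
  j=2: true
  j=3: true
Found at j=2 → formula holds.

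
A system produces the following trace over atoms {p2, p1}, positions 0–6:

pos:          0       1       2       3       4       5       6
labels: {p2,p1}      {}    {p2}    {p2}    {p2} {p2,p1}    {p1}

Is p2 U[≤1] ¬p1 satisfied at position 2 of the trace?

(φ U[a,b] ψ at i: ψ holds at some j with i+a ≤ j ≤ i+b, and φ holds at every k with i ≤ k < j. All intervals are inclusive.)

Holds

Need some j in [2,3] with ¬p1, and p2 at every k in [2,j-1].
  j=2: ¬p1 holds; no prefix to check → satisfied.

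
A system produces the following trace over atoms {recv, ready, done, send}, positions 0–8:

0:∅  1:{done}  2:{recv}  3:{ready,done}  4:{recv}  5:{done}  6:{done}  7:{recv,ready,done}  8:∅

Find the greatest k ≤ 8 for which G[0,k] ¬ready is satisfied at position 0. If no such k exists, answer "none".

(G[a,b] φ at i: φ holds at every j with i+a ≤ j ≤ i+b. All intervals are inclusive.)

2

¬ready must hold from j=0 onward; find where it first fails.
  j=0: holds
  j=1: holds
  j=2: holds
  j=3: fails
Holds on [0,2], so largest k = 2.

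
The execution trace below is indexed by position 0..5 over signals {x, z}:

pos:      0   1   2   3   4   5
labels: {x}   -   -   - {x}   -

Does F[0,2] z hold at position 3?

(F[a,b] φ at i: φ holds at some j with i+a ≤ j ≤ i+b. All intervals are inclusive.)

Check z at each j in [3,5]:
  j=3: false
  j=4: false
  j=5: false
No position in the window satisfies it → formula fails.

No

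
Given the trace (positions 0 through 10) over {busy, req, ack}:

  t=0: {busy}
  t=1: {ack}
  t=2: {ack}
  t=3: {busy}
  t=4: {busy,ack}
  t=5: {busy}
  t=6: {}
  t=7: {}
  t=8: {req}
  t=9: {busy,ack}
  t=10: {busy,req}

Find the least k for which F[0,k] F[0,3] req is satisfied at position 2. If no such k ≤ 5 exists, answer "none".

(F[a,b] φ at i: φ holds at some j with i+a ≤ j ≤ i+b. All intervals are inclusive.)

3

Scan j = 2,3,… for F[0,3] req:
  j=2: fails
  j=3: fails
  j=4: fails
  j=5: holds
First hit at j=5, so smallest k = 5-2 = 3.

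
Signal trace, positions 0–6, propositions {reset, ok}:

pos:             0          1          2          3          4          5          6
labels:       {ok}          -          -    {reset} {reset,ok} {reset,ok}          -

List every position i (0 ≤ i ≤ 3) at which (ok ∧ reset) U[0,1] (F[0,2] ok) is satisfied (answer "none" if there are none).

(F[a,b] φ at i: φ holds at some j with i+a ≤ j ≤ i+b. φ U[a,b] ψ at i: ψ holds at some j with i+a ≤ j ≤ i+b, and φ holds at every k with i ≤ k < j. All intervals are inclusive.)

0, 2, 3

Evaluate at each i in [0,3]:
  i=0: ✓ (rhs at j=0)
  i=1: ✗ (lhs fails at k=1 before rhs at j=2)
  i=2: ✓ (rhs at j=2)
  i=3: ✓ (rhs at j=3)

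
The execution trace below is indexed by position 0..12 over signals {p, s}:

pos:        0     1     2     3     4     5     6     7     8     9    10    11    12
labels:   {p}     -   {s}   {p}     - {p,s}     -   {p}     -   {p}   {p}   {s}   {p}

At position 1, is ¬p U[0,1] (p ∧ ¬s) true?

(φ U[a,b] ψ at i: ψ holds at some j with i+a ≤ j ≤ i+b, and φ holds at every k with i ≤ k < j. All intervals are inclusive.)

Need some j in [1,2] with (p ∧ ¬s), and ¬p at every k in [1,j-1].
  j=1: (p ∧ ¬s) false.
  j=2: (p ∧ ¬s) false.
No j in the window works → until fails.

False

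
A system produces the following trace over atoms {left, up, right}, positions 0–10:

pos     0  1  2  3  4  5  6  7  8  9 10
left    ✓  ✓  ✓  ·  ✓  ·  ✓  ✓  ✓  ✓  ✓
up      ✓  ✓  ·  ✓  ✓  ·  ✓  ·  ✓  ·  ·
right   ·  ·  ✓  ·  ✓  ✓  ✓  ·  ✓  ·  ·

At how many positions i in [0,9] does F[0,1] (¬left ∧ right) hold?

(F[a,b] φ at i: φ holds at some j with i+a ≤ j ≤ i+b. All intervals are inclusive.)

2

Evaluate at each i in [0,9]:
  i=0: ✗ (none in [0,1])
  i=1: ✗ (none in [1,2])
  i=2: ✗ (none in [2,3])
  i=3: ✗ (none in [3,4])
  i=4: ✓ (witness j=5)
  i=5: ✓ (witness j=5)
  i=6: ✗ (none in [6,7])
  i=7: ✗ (none in [7,8])
  i=8: ✗ (none in [8,9])
  i=9: ✗ (none in [9,10])
Positions where it holds: {4, 5} → 2.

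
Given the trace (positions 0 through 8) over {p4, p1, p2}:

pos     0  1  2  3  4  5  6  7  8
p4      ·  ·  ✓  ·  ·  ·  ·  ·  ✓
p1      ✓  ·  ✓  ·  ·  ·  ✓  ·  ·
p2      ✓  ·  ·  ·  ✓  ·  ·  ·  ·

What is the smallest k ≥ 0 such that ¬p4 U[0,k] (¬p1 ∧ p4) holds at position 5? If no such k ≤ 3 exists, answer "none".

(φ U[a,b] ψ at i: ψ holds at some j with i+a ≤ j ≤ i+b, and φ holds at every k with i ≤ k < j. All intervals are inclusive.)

Need earliest j ≥ 5 with (¬p1 ∧ p4), and ¬p4 at every k in [5,j-1].
  j=5: rhs fails.
  j=6: rhs fails.
  j=7: rhs fails.
  j=8: rhs holds; lhs holds on [5,7]. k = 3.

3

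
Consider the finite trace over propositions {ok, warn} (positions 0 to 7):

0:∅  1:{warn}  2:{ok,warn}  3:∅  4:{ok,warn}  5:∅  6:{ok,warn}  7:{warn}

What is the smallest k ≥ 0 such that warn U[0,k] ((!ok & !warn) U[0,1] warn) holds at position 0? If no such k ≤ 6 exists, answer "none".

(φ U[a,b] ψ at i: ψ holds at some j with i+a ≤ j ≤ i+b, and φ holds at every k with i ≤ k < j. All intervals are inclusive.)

Need earliest j ≥ 0 with ((!ok & !warn) U[0,1] warn), and warn at every k in [0,j-1].
  j=0: rhs holds (empty prefix). k = 0.

0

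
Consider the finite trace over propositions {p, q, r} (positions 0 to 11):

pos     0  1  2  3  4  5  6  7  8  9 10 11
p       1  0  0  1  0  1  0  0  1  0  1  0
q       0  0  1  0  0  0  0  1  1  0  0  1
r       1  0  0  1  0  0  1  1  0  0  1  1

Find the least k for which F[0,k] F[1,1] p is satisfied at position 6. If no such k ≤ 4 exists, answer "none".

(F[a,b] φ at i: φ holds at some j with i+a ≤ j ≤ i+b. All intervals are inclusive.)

Scan j = 6,7,… for F[1,1] p:
  j=6: fails
  j=7: holds
First hit at j=7, so smallest k = 7-6 = 1.

1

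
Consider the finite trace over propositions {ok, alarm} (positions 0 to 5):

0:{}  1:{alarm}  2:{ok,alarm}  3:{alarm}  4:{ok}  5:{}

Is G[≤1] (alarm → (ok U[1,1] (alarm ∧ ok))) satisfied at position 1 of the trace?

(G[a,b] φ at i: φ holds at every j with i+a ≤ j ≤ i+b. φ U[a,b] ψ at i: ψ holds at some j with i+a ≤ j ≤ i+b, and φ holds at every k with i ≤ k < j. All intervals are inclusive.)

Does not hold

Check (alarm → (ok U[1,1] (alarm ∧ ok))) at every j in [1,2]:
  j=1: antecedent true; consequent fails → ✗
  j=2: antecedent true; consequent fails → ✗
Fails at j=1 → formula fails.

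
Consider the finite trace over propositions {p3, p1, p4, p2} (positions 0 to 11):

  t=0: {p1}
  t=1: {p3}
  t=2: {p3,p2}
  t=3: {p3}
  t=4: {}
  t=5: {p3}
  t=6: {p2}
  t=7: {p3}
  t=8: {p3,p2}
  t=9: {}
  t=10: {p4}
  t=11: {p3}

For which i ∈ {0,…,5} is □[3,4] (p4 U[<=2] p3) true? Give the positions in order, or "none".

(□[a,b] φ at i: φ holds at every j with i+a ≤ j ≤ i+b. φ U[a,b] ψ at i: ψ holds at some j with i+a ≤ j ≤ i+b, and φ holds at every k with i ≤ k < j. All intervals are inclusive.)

4

Evaluate at each i in [0,5]:
  i=0: ✗ (fails at j=4)
  i=1: ✗ (fails at j=4)
  i=2: ✗ (fails at j=6)
  i=3: ✗ (fails at j=6)
  i=4: ✓ (all of [7,8])
  i=5: ✗ (fails at j=9)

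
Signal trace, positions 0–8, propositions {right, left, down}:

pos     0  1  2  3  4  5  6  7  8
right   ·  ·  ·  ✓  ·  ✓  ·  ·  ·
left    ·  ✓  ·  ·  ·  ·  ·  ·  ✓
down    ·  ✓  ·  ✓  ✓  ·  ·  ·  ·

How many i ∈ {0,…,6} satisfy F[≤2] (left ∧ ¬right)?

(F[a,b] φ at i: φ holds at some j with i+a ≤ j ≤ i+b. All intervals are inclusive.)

Evaluate at each i in [0,6]:
  i=0: ✓ (witness j=1)
  i=1: ✓ (witness j=1)
  i=2: ✗ (none in [2,4])
  i=3: ✗ (none in [3,5])
  i=4: ✗ (none in [4,6])
  i=5: ✗ (none in [5,7])
  i=6: ✓ (witness j=8)
Positions where it holds: {0, 1, 6} → 3.

3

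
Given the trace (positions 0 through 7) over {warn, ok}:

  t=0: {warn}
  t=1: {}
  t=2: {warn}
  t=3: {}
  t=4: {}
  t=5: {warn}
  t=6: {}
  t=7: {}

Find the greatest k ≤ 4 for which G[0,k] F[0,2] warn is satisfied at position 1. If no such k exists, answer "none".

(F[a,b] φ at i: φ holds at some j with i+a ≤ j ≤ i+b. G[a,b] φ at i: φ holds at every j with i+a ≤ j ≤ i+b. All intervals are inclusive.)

4

F[0,2] warn must hold from j=1 onward; find where it first fails.
  j=1: holds
  j=2: holds
  j=3: holds
  j=4: holds
  j=5: holds
Holds through j=5; largest k = 4.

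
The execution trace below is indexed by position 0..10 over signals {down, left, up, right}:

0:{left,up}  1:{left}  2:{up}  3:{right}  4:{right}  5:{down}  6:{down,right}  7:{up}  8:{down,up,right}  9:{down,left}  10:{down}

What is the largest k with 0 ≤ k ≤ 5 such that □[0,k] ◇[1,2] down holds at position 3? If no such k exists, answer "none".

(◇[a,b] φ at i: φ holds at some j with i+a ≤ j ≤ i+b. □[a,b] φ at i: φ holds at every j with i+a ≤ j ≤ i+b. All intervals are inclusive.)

5

◇[1,2] down must hold from j=3 onward; find where it first fails.
  j=3: holds
  j=4: holds
  j=5: holds
  j=6: holds
  j=7: holds
  j=8: holds
Holds through j=8; largest k = 5.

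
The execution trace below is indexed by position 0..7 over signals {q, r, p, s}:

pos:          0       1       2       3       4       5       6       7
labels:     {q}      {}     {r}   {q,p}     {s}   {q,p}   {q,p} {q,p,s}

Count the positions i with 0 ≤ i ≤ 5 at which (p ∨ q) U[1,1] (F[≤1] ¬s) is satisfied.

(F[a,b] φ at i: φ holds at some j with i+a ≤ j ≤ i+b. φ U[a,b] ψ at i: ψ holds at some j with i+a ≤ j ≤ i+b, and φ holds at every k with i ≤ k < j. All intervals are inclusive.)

3

Evaluate at each i in [0,5]:
  i=0: ✓ (rhs at j=1; lhs holds on [0,0])
  i=1: ✗ (lhs fails at k=1 before rhs at j=2)
  i=2: ✗ (lhs fails at k=2 before rhs at j=3)
  i=3: ✓ (rhs at j=4; lhs holds on [3,3])
  i=4: ✗ (lhs fails at k=4 before rhs at j=5)
  i=5: ✓ (rhs at j=6; lhs holds on [5,5])
Positions where it holds: {0, 3, 5} → 3.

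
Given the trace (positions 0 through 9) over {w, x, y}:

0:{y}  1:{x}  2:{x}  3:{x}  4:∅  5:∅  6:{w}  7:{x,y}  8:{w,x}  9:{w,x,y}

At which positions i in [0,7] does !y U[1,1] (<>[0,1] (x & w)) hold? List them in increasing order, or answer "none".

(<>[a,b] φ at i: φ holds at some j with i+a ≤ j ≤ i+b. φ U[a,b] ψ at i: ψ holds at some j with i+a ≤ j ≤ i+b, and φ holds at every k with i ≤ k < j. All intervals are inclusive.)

6

Evaluate at each i in [0,7]:
  i=0: ✗ (no rhs in [1,1])
  i=1: ✗ (no rhs in [2,2])
  i=2: ✗ (no rhs in [3,3])
  i=3: ✗ (no rhs in [4,4])
  i=4: ✗ (no rhs in [5,5])
  i=5: ✗ (no rhs in [6,6])
  i=6: ✓ (rhs at j=7; lhs holds on [6,6])
  i=7: ✗ (lhs fails at k=7 before rhs at j=8)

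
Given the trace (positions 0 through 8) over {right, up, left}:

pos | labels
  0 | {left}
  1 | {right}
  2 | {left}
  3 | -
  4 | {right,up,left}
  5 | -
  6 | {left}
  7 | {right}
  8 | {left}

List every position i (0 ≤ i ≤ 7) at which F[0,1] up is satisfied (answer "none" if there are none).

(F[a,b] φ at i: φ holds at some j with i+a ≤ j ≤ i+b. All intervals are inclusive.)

3, 4

Evaluate at each i in [0,7]:
  i=0: ✗ (none in [0,1])
  i=1: ✗ (none in [1,2])
  i=2: ✗ (none in [2,3])
  i=3: ✓ (witness j=4)
  i=4: ✓ (witness j=4)
  i=5: ✗ (none in [5,6])
  i=6: ✗ (none in [6,7])
  i=7: ✗ (none in [7,8])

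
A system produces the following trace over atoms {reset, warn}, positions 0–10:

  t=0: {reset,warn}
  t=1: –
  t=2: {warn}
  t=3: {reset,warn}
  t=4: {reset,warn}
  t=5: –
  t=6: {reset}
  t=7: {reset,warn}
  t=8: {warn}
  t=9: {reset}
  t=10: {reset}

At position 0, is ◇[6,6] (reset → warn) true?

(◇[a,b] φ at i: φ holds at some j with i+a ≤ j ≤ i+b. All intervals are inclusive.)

Does not hold

Check (reset → warn) at each j in [6,6]:
  j=6: false
No position in the window satisfies it → formula fails.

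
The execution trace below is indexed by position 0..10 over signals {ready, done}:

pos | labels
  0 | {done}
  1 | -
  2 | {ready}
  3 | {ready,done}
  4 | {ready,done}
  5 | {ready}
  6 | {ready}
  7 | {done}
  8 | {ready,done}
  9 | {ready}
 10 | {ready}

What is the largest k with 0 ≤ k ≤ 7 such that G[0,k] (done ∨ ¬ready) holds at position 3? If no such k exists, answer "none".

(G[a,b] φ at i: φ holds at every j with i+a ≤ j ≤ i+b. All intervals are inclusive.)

1

(done ∨ ¬ready) must hold from j=3 onward; find where it first fails.
  j=3: holds
  j=4: holds
  j=5: fails
Holds on [3,4], so largest k = 1.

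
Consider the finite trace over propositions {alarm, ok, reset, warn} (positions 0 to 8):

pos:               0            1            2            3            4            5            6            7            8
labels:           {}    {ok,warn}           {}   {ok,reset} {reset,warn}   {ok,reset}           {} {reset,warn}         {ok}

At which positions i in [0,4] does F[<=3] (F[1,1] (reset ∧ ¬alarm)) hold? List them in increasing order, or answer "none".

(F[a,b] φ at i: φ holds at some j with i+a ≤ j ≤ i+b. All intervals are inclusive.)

Evaluate at each i in [0,4]:
  i=0: ✓ (witness j=2)
  i=1: ✓ (witness j=2)
  i=2: ✓ (witness j=2)
  i=3: ✓ (witness j=3)
  i=4: ✓ (witness j=4)

0, 1, 2, 3, 4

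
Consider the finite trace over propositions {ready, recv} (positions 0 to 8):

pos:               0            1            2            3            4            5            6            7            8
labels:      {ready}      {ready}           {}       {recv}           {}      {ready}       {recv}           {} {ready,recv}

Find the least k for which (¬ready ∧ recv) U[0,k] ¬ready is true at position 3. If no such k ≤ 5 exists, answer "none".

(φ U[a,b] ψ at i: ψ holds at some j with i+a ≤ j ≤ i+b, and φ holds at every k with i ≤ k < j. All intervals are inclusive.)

0

Need earliest j ≥ 3 with ¬ready, and (¬ready ∧ recv) at every k in [3,j-1].
  j=3: rhs holds (empty prefix). k = 0.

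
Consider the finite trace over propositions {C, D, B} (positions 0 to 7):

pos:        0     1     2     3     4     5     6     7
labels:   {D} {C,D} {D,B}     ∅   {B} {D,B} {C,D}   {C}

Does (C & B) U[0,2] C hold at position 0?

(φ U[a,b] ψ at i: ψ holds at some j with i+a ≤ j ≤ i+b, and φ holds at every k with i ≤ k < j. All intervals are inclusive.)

Need some j in [0,2] with C, and (C & B) at every k in [0,j-1].
  j=0: C false.
  j=1: C holds, but (C & B) fails at k=0 → not this j.
  j=2: C false.
No j in the window works → until fails.

No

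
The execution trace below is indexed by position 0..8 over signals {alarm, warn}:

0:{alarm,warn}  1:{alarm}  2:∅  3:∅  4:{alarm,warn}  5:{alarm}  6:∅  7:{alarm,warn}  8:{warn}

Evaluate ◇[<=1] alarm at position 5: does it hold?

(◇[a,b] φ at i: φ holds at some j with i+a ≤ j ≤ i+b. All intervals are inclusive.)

Check alarm at each j in [5,6]:
  j=5: true
  j=6: false
Found at j=5 → formula holds.

Holds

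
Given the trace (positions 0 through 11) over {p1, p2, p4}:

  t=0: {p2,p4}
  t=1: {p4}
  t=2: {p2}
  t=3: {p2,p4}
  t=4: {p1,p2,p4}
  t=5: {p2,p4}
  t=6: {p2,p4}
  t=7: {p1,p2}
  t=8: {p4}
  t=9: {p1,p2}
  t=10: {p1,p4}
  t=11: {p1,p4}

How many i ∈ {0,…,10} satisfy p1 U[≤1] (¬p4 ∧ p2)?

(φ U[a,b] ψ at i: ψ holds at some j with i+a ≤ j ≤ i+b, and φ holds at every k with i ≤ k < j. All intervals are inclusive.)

Evaluate at each i in [0,10]:
  i=0: ✗ (no rhs in [0,1])
  i=1: ✗ (lhs fails at k=1 before rhs at j=2)
  i=2: ✓ (rhs at j=2)
  i=3: ✗ (no rhs in [3,4])
  i=4: ✗ (no rhs in [4,5])
  i=5: ✗ (no rhs in [5,6])
  i=6: ✗ (lhs fails at k=6 before rhs at j=7)
  i=7: ✓ (rhs at j=7)
  i=8: ✗ (lhs fails at k=8 before rhs at j=9)
  i=9: ✓ (rhs at j=9)
  i=10: ✗ (no rhs in [10,11])
Positions where it holds: {2, 7, 9} → 3.

3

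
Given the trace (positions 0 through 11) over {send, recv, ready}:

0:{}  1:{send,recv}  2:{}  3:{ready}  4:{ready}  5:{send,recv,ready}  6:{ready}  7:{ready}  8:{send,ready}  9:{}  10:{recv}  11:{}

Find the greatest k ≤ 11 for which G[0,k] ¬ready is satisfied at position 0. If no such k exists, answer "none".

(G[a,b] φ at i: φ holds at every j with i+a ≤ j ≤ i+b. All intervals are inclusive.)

¬ready must hold from j=0 onward; find where it first fails.
  j=0: holds
  j=1: holds
  j=2: holds
  j=3: fails
Holds on [0,2], so largest k = 2.

2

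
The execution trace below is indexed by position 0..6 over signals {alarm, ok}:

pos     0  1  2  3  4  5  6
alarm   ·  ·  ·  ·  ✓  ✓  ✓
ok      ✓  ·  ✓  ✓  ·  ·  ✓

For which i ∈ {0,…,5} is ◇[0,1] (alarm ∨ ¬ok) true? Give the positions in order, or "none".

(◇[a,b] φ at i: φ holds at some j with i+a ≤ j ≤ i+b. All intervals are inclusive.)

Evaluate at each i in [0,5]:
  i=0: ✓ (witness j=1)
  i=1: ✓ (witness j=1)
  i=2: ✗ (none in [2,3])
  i=3: ✓ (witness j=4)
  i=4: ✓ (witness j=4)
  i=5: ✓ (witness j=5)

0, 1, 3, 4, 5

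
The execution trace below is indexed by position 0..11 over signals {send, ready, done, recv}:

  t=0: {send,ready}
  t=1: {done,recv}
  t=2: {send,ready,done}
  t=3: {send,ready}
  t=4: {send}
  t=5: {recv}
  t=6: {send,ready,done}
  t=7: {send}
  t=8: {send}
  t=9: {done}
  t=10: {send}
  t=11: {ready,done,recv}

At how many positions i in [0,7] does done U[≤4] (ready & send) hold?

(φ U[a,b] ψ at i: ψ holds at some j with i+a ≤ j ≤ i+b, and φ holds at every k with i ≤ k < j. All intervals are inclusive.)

5

Evaluate at each i in [0,7]:
  i=0: ✓ (rhs at j=0)
  i=1: ✓ (rhs at j=2; lhs holds on [1,1])
  i=2: ✓ (rhs at j=2)
  i=3: ✓ (rhs at j=3)
  i=4: ✗ (lhs fails at k=4 before rhs at j=6)
  i=5: ✗ (lhs fails at k=5 before rhs at j=6)
  i=6: ✓ (rhs at j=6)
  i=7: ✗ (no rhs in [7,11])
Positions where it holds: {0, 1, 2, 3, 6} → 5.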